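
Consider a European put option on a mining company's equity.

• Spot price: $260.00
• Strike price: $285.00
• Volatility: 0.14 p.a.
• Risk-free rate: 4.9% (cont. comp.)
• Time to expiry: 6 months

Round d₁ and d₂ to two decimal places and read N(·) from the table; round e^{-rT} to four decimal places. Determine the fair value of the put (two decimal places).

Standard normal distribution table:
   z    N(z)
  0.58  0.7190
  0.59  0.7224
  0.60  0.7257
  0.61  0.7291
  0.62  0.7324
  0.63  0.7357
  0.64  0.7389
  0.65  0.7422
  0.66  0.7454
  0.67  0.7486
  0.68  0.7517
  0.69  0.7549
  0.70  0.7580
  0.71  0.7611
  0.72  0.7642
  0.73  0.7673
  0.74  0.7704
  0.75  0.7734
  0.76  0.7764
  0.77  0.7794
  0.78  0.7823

σ√T = 0.14·√0.5 = 0.0990
d₁ = [ln(260/285) + (0.049 + 0.14²/2)·0.5] / 0.0990 = [-0.0918 + 0.0294] / 0.0990 = -0.6304 → -0.63
d₂ = d₁ − σ√T = -0.6304 − 0.0990 = -0.7294 → -0.73
exp(−rT) = exp(−0.049·0.5) = 0.9758
N(−d₂) = N(0.73) = 0.7673;  N(−d₁) = N(0.63) = 0.7357
P = 285·0.9758·0.7673 − 260·0.7357 = 213.3884 − 191.2820 = 22.1064

$22.11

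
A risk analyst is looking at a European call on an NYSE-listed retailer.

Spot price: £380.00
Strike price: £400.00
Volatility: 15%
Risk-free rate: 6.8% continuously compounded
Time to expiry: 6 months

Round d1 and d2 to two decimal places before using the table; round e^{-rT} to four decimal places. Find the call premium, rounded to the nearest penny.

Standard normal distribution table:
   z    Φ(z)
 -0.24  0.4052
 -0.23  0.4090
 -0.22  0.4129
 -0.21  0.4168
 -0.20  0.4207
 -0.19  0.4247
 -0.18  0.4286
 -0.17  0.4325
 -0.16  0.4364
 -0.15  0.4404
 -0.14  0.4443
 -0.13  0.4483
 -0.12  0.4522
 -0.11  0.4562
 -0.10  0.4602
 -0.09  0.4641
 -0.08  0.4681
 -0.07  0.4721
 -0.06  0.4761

σ√T = 0.15·√0.5 = 0.1061
d₁ = [ln(380/400) + (0.068 + ½·0.15²)·0.5] / (σ√T) = (-0.0513 + 0.0396) / 0.1061 = -0.1100 ⇒ -0.11
d₂ = -0.1100 − 0.1061 = -0.2161 ⇒ -0.22
exp(−rT) = exp(−0.068·0.5) = 0.9666
N(d₁) = N(-0.11) = 0.4562;  N(d₂) = N(-0.22) = 0.4129
C = 380·0.4562 − 400·0.9666·0.4129 = 173.3560 − 159.6437 = 13.7123

£13.71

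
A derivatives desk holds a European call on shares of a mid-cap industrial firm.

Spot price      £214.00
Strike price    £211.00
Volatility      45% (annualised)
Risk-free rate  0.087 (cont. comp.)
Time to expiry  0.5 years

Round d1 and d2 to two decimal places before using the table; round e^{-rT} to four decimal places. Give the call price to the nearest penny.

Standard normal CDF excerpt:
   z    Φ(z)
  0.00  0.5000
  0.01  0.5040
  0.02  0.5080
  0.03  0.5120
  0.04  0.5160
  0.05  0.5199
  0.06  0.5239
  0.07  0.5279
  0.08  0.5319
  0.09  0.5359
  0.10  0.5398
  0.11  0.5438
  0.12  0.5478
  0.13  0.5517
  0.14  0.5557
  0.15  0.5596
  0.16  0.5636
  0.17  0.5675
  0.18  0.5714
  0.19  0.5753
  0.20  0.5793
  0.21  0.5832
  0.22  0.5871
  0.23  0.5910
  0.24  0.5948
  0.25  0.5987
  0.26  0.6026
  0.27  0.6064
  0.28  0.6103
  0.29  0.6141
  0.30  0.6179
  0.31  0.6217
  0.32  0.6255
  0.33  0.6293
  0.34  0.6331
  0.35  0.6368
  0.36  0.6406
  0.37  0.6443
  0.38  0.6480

£32.86

T = 0.5;  σ√T = 0.3182
d₁ = [ln(214/211) + (0.087 + 0.45²/2)·0.5] / 0.3182 = [0.0141 + 0.0941] / 0.3182 = 0.3402 → 0.34
d₂ = d₁ − σ√T = 0.3402 − 0.3182 = 0.0220 → 0.02
e^(−rT) = e^(−0.087·0.5) = 0.9574
N(d₁) = N(0.34) = 0.6331;  N(d₂) = N(0.02) = 0.5080
C = 214·0.6331 − 211·0.9574·0.5080 = 135.4834 − 102.6218 = 32.8616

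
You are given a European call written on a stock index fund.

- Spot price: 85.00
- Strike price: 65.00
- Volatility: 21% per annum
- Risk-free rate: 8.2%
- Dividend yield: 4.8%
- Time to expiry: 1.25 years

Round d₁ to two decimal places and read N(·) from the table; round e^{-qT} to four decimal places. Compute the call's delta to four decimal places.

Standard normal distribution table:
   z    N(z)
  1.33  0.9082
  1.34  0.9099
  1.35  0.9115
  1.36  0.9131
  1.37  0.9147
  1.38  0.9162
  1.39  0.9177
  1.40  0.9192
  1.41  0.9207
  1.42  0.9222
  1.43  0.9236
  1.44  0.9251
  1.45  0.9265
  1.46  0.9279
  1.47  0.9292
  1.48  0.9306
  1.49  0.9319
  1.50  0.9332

T = 1.25;  σ√T = 0.2348
ln(S/K) + (r − q + σ²/2)T = ln(85/65) + (0.082 − 0.048 + 0.21²/2)·1.25 = 0.2683 + 0.0701 = 0.3383
d₁ = 0.3383 / 0.2348 = 1.4410 → 1.44
N(d₁) = N(1.44) = 0.9251
Δ_call = e^(−qT)·N(d₁) = 0.9418·0.9251 = 0.8713

0.8713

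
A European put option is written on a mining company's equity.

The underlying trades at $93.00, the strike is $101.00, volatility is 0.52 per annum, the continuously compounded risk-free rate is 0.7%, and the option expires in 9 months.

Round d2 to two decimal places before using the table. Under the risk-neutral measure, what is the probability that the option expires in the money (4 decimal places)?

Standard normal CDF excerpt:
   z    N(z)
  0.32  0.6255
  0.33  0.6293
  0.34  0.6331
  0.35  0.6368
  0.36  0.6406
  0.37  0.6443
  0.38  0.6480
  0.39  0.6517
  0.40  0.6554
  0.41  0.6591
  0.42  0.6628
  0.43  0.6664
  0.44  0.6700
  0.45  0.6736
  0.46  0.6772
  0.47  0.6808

0.6554

σ√T = 0.52·√0.75 = 0.4503
ln(S/K) + (r + σ²/2)T = ln(93/101) + (0.007 + 0.52²/2)·0.75 = -0.0825 + 0.1067 = 0.0241
d₁ = 0.0241 / 0.4503 = 0.0536 ⇒ 0.05
d₂ = d₁ − σ√T = 0.0536 − 0.4503 = -0.3968 ⇒ -0.40
Pr(exercise) under Q = N(−d₂) = N(0.40) = 0.6554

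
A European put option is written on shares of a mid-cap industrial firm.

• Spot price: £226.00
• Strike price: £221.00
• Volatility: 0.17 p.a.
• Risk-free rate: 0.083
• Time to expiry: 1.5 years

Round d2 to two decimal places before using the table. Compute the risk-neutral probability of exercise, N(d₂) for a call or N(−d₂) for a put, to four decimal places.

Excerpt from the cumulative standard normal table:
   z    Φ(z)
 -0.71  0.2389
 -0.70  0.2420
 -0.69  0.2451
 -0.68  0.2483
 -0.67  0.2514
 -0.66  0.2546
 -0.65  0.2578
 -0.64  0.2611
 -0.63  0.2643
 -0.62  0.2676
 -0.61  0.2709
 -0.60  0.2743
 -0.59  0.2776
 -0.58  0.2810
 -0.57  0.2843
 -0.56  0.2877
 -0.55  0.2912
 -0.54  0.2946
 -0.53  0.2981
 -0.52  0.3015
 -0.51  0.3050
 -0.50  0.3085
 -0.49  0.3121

0.2743

σ√T = 0.17 × 1.2247 = 0.2082
d₁ = [ln(226/221) + (0.083 + 0.17²/2)·1.5] / 0.2082 = [0.0224 + 0.1462] / 0.2082 = 0.8095 → 0.81
d₂ = d₁ − σ√T = 0.8095 − 0.2082 = 0.6013 → 0.60
Pr(exercise) under Q = N(−d₂) = N(-0.60) = 0.2743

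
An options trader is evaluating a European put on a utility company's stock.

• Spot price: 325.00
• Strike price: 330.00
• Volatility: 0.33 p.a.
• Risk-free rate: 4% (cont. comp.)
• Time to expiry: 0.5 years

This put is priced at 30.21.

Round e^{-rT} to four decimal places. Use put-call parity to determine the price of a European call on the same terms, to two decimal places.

31.74

exp(−rT) = exp(−0.04·0.5) = 0.9802
Put-call parity: C − P = S − K·e^(−rT) = 325 − 330·0.9802 = 325 − 323.4660 = 1.5340
C = P + (C − P) = 30.21 + (1.5340) = 31.7440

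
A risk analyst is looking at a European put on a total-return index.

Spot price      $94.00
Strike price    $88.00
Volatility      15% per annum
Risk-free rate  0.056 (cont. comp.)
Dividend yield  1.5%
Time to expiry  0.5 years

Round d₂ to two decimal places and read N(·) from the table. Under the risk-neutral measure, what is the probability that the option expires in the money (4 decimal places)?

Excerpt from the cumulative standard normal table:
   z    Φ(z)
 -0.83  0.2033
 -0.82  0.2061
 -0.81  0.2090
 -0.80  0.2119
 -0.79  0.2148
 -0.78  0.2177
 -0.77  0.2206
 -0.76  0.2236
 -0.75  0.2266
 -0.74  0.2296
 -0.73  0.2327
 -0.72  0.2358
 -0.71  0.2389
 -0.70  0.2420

0.2236

σ√T = 0.15 × 0.7071 = 0.1061
d₁ = [ln(94/88) + (0.056 − 0.015 + 0.15²/2)·0.5] / 0.1061 = [0.0660 + 0.0261] / 0.1061 = 0.8682 which rounds to 0.87
d₂ = d₁ − σ√T = 0.8682 − 0.1061 = 0.7621 which rounds to 0.76
Risk-neutral Pr[S_T < K] = N(−d₂) = N(-0.76) = 0.2236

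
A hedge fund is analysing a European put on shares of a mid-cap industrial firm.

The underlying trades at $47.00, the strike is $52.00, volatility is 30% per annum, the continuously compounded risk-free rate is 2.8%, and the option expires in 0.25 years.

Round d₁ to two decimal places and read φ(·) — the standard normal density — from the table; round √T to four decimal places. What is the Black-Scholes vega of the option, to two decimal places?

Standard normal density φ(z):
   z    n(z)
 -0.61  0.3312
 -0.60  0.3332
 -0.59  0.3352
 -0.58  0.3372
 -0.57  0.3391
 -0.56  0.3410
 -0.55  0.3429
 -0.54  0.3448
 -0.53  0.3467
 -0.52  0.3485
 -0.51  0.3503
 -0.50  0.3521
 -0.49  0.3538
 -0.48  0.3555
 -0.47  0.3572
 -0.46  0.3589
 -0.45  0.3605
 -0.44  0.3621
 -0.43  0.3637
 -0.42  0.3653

σ√T = 0.3 × 0.5000 = 0.1500
ln(S/K) + (r + σ²/2)T = ln(47/52) + (0.028 + 0.3²/2)·0.25 = -0.1011 + 0.0182 = -0.0828
d₁ = -0.0828 / 0.1500 = -0.5523 ⇒ -0.55
√T = √0.25 = 0.5000
φ(d₁) = φ(-0.55) = 0.3429
vega = S·φ(d₁)·√T = 47·0.3429·0.5000 = 8.0581

8.06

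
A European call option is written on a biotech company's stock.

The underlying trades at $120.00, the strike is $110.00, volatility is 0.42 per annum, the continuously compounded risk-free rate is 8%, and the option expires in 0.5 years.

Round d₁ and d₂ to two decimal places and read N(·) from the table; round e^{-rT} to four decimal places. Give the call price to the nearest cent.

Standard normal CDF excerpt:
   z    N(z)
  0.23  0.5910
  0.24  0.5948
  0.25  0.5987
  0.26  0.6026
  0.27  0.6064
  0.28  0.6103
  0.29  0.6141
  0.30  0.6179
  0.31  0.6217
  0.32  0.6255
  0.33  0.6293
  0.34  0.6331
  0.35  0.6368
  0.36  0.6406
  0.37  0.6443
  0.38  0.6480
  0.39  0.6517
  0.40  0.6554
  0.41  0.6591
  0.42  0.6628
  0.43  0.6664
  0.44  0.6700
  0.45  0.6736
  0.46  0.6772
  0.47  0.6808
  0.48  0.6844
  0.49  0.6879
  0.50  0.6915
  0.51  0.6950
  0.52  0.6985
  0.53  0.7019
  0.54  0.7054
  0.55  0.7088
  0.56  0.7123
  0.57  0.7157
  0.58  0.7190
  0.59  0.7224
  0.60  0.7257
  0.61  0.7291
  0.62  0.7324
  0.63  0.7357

$21.78

T = 0.5;  σ√T = 0.2970
ln(S/K) + (r + σ²/2)T = ln(120/110) + (0.08 + 0.42²/2)·0.5 = 0.0870 + 0.0841 = 0.1711
d₁ = 0.1711 / 0.2970 = 0.5762 ≈ 0.58
d₂ = d₁ − σ√T = 0.5762 − 0.2970 = 0.2792 ≈ 0.28
exp(−rT) = exp(−0.08·0.5) = 0.9608
N(d₁) = N(0.58) = 0.7190;  N(d₂) = N(0.28) = 0.6103
C = 120·0.7190 − 110·0.9608·0.6103 = 86.2800 − 64.5014 = 21.7786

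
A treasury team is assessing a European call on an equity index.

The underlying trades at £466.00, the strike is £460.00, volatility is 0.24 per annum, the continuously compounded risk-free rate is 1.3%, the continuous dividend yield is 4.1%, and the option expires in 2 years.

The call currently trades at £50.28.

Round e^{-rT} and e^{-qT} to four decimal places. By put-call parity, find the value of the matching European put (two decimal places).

£69.13

exp(−qT) = exp(−0.041·2) = 0.9213;  exp(−rT) = exp(−0.013·2) = 0.9743
Put-call parity: C − P = S·e^(−qT) − K·e^(−rT) = 466·0.9213 − 460·0.9743 = 429.3258 − 448.1780 = -18.8522
P = C − (C − P) = 50.28 − (-18.8522) = 69.1322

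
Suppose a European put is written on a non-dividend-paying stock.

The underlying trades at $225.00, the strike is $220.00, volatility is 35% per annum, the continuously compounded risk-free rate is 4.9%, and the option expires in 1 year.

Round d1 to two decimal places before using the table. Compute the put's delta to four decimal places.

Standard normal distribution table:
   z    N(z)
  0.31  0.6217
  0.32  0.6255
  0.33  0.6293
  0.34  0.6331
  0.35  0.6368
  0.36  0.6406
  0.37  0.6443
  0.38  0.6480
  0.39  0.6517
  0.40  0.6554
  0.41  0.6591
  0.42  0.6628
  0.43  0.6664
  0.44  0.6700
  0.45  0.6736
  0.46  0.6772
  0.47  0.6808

σ√T = 0.35 × 1.0000 = 0.3500
d₁ = [ln(225/220) + (0.049 + 0.35²/2)·1] / 0.3500 = [0.0225 + 0.1102] / 0.3500 = 0.3792 ⇒ 0.38
N(d₁) = N(0.38) = 0.6480
Δ_put = N(d₁) − 1 = 0.6480 − 1 = -0.3520

-0.3520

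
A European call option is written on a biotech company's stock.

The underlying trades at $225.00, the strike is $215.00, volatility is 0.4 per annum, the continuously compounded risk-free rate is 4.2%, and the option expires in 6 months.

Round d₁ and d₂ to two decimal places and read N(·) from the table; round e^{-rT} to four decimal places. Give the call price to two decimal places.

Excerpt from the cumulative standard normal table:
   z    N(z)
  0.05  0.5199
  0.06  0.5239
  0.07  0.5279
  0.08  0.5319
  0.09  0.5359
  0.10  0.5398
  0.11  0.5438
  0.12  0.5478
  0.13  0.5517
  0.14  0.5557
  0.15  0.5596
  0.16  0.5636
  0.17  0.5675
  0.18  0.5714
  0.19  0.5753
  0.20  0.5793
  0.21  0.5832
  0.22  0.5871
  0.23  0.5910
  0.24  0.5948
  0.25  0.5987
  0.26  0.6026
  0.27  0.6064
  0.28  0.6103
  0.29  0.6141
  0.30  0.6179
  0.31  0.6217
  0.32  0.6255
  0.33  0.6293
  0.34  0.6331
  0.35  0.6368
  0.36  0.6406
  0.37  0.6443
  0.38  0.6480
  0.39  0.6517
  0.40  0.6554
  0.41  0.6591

$32.98

T = 0.5;  σ√T = 0.2828
ln(S/K) + (r + σ²/2)T = ln(225/215) + (0.042 + 0.4²/2)·0.5 = 0.0455 + 0.0610 = 0.1065
d₁ = 0.1065 / 0.2828 = 0.3764 which rounds to 0.38
d₂ = d₁ − σ√T = 0.3764 − 0.2828 = 0.0936 which rounds to 0.09
exp(−rT) = exp(−0.042·0.5) = 0.9792
N(d₁) = N(0.38) = 0.6480;  N(d₂) = N(0.09) = 0.5359
C = 225·0.6480 − 215·0.9792·0.5359 = 145.8000 − 112.8220 = 32.9780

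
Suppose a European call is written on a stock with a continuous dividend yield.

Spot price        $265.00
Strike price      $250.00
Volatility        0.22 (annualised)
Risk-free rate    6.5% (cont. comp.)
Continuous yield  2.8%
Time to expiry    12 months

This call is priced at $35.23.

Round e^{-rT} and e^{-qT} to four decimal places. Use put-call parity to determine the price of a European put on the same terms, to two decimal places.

$11.82

exp(−qT) = exp(−0.028·1) = 0.9724;  exp(−rT) = exp(−0.065·1) = 0.9371
Put-call parity: C − P = S·e^(−qT) − K·e^(−rT) = 265·0.9724 − 250·0.9371 = 257.6860 − 234.2750 = 23.4110
P = C − (C − P) = 35.23 − (23.4110) = 11.8190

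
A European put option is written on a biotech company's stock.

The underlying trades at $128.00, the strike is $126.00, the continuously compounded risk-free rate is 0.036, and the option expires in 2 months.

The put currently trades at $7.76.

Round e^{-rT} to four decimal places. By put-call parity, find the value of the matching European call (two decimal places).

$10.52

exp(−rT) = exp(−0.036·0.1667) = 0.9940
Put-call parity: C − P = S − K·e^(−rT) = 128 − 126·0.9940 = 128 − 125.2440 = 2.7560
C = P + (C − P) = 7.76 + (2.7560) = 10.5160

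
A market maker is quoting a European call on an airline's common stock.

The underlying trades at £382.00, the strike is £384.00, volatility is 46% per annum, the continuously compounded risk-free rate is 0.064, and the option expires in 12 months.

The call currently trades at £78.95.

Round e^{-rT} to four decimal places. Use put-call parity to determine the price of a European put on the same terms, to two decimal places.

exp(−rT) = exp(−0.064·1) = 0.9380
Put-call parity: C − P = S − K·e^(−rT) = 382 − 384·0.9380 = 382 − 360.1920 = 21.8080
P = C − (C − P) = 78.95 − (21.8080) = 57.1420

£57.14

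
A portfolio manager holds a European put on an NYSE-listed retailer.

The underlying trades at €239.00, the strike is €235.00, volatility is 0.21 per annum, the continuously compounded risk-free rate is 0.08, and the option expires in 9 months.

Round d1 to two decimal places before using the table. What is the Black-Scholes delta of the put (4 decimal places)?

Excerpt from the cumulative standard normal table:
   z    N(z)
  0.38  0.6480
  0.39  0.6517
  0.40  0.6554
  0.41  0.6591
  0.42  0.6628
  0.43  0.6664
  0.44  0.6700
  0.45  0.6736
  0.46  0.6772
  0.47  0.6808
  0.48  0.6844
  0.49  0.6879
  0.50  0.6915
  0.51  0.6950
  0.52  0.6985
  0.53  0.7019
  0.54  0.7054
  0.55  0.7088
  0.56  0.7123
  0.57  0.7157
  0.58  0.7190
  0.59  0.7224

σ√T = 0.21 × 0.8660 = 0.1819
ln(S/K) + (r + σ²/2)T = ln(239/235) + (0.08 + 0.21²/2)·0.75 = 0.0169 + 0.0765 = 0.0934
d₁ = 0.0934 / 0.1819 = 0.5137 ≈ 0.51
N(d₁) = N(0.51) = 0.6950
Δ_put = N(d₁) − 1 = 0.6950 − 1 = -0.3050

-0.3050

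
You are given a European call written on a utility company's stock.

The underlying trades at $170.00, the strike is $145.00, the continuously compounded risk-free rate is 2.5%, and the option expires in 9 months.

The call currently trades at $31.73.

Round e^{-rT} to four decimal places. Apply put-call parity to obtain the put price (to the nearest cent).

e^(−rT) = e^(−0.025·0.75) = 0.9814
Put-call parity: C − P = S − K·e^(−rT) = 170 − 145·0.9814 = 170 − 142.3030 = 27.6970
P = C − (C − P) = 31.73 − (27.6970) = 4.0330

$4.03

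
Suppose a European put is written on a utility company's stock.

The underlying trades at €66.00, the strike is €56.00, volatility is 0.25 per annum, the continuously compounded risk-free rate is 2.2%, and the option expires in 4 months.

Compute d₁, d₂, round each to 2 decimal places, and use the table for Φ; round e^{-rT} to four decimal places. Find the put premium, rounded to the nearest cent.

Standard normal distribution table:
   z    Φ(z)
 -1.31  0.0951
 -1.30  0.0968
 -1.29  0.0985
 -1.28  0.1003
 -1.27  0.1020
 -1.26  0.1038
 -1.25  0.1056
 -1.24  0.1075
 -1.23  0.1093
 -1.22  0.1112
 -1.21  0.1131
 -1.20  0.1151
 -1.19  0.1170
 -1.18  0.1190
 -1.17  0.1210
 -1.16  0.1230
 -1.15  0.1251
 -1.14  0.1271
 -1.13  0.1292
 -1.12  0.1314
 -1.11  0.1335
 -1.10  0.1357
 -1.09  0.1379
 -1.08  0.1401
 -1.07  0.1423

T = 0.3333;  σ√T = 0.1443
d₁ = [ln(66/56) + (0.022 + ½·0.25²)·0.3333] / (σ√T) = (0.1643 + 0.0177) / 0.1443 = 1.2613 ⇒ 1.26
d₂ = 1.2613 − 0.1443 = 1.1170 ⇒ 1.12
e^(−rT) = e^(−0.022·0.3333) = 0.9927
N(−d₂) = N(-1.12) = 0.1314;  N(−d₁) = N(-1.26) = 0.1038
P = 56·0.9927·0.1314 − 66·0.1038 = 7.3047 − 6.8508 = 0.4539

€0.45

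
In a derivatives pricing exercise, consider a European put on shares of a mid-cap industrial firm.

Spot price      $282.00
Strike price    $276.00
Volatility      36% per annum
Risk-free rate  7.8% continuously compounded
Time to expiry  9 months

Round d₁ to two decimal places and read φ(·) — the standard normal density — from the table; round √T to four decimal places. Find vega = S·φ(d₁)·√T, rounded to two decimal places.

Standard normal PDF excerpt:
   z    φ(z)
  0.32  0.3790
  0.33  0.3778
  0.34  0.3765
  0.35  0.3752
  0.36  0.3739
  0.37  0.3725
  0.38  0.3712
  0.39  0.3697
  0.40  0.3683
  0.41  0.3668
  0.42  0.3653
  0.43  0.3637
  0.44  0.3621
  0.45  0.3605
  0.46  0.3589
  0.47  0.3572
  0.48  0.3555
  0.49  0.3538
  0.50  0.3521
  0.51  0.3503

89.58

σ√T = 0.36·√0.75 = 0.3118
d₁ = [ln(282/276) + (0.078 + 0.36²/2)·0.75] / 0.3118 = [0.0215 + 0.1071] / 0.3118 = 0.4125 → 0.41
√T = √0.75 = 0.8660
φ(d₁) = φ(0.41) = 0.3668
vega = S·φ(d₁)·√T = 282·0.3668·0.8660 = 89.5770
(Vega is the same for a European call and put with the same parameters.)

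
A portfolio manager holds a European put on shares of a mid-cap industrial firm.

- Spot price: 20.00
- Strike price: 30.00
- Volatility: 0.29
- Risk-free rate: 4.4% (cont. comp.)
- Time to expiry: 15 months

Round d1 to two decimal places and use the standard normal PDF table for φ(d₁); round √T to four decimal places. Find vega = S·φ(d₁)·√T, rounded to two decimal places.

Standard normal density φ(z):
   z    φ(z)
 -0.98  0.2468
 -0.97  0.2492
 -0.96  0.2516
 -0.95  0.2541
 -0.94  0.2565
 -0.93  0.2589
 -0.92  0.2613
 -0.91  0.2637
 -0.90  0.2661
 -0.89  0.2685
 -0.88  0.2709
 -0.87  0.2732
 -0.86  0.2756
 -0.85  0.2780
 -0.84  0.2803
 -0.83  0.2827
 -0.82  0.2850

T = 1.25;  σ√T = 0.3242
d₁ = [ln(20/30) + (0.044 + 0.29²/2)·1.25] / 0.3242 = [-0.4055 + 0.1076] / 0.3242 = -0.9188 ≈ -0.92
√T = √1.25 = 1.1180
φ(d₁) = φ(-0.92) = 0.2613
vega = S·φ(d₁)·√T = 20·0.2613·1.1180 = 5.8427
(Vega is the same for a European call and put with the same parameters.)

5.84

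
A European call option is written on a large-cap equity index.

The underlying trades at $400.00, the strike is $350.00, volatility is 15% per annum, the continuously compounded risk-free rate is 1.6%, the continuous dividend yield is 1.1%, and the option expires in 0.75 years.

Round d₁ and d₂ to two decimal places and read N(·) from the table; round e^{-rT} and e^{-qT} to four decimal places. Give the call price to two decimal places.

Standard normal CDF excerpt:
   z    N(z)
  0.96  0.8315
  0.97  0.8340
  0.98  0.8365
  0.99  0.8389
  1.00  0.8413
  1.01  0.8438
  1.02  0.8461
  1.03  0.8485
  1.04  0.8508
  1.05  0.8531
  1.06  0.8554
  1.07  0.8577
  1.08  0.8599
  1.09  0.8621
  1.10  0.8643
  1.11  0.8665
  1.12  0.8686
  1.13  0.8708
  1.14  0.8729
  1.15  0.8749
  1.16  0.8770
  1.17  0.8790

$54.47

σ√T = 0.15·√0.75 = 0.1299
d₁ = [ln(400/350) + (0.016 − 0.011 + 0.15²/2)·0.75] / 0.1299 = [0.1335 + 0.0122] / 0.1299 = 1.1217 → 1.12
d₂ = d₁ − σ√T = 1.1217 − 0.1299 = 0.9918 → 0.99
exp(−qT) = exp(−0.011·0.75) = 0.9918;  exp(−rT) = exp(−0.016·0.75) = 0.9881
N(d₁) = N(1.12) = 0.8686;  N(d₂) = N(0.99) = 0.8389
C = 400·0.9918·0.8686 − 350·0.9881·0.8389 = 344.5910 − 290.1210 = 54.4700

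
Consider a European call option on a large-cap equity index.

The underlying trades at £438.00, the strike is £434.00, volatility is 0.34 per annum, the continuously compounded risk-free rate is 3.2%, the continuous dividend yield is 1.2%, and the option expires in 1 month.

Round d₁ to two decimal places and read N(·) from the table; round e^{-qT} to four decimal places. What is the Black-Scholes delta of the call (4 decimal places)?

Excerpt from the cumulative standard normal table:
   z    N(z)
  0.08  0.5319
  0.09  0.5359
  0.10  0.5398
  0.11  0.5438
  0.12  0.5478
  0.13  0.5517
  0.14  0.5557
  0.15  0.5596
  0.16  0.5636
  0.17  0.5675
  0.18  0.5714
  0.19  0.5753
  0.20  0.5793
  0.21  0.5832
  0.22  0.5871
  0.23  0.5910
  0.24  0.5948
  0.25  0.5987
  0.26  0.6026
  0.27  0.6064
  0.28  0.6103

T = 0.08333;  σ√T = 0.0981
ln(S/K) + (r − q + σ²/2)T = ln(438/434) + (0.032 − 0.012 + 0.34²/2)·0.08333 = 0.0092 + 0.0065 = 0.0157
d₁ = 0.0157 / 0.0981 = 0.1595 ⇒ 0.16
N(d₁) = N(0.16) = 0.5636
Δ_call = exp(−qT)·N(d₁) = 0.9990·0.5636 = 0.5630

0.5630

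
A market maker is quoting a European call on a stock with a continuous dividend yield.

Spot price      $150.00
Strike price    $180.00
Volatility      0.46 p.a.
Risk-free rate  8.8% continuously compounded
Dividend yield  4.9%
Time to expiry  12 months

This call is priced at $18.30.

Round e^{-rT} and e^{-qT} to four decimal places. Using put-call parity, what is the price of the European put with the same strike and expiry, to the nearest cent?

$40.31

e^(−qT) = e^(−0.049·1) = 0.9522;  e^(−rT) = e^(−0.088·1) = 0.9158
Put-call parity: C − P = S·e^(−qT) − K·e^(−rT) = 150·0.9522 − 180·0.9158 = 142.8300 − 164.8440 = -22.0140
P = C − (C − P) = 18.30 − (-22.0140) = 40.3140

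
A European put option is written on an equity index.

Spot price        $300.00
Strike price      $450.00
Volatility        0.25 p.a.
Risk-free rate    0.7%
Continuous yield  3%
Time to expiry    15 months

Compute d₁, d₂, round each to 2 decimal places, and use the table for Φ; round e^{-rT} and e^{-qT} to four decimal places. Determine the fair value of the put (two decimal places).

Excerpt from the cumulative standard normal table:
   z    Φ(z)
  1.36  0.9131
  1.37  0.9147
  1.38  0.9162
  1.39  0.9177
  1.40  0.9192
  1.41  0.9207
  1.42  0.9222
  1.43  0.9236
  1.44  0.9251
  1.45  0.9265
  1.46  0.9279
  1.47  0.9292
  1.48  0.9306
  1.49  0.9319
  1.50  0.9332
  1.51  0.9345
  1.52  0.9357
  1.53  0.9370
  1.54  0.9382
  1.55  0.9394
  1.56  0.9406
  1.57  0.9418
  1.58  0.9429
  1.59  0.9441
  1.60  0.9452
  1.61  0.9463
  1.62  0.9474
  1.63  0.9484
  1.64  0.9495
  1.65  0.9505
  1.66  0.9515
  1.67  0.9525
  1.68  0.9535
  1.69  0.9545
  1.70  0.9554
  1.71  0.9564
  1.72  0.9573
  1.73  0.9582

$159.74

σ√T = 0.25 × 1.1180 = 0.2795
ln(S/K) + (r − q + σ²/2)T = ln(300/450) + (0.007 − 0.03 + 0.25²/2)·1.25 = -0.4055 + 0.0103 = -0.3952
d₁ = -0.3952 / 0.2795 = -1.4137 which rounds to -1.41
d₂ = d₁ − σ√T = -1.4137 − 0.2795 = -1.6932 which rounds to -1.69
exp(−qT) = exp(−0.03·1.25) = 0.9632;  exp(−rT) = exp(−0.007·1.25) = 0.9913
N(−d₂) = N(1.69) = 0.9545;  N(−d₁) = N(1.41) = 0.9207
P = 450·0.9913·0.9545 − 300·0.9632·0.9207 = 425.7881 − 266.0455 = 159.7427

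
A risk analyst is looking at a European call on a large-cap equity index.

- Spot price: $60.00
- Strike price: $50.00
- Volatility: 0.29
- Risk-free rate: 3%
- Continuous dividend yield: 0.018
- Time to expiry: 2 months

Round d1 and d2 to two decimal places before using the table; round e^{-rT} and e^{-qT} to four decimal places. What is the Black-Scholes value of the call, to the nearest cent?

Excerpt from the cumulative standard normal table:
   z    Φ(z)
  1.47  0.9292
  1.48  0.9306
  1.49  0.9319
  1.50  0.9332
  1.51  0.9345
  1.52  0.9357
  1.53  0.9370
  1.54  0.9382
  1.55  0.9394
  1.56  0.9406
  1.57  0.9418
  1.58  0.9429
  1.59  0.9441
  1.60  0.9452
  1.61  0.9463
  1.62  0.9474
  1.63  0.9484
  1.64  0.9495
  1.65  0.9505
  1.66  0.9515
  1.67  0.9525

$10.25

T = 0.1667;  σ√T = 0.1184
d₁ = [ln(60/50) + (0.03 − 0.018 + ½·0.29²)·0.1667] / (σ√T) = (0.1823 + 0.0090) / 0.1184 = 1.6161 ⇒ 1.62
d₂ = 1.6161 − 0.1184 = 1.4977 ⇒ 1.50
exp(−qT) = exp(−0.018·0.1667) = 0.9970;  exp(−rT) = exp(−0.03·0.1667) = 0.9950
N(d₁) = N(1.62) = 0.9474;  N(d₂) = N(1.50) = 0.9332
C = 60·0.9970·0.9474 − 50·0.9950·0.9332 = 56.6735 − 46.4267 = 10.2468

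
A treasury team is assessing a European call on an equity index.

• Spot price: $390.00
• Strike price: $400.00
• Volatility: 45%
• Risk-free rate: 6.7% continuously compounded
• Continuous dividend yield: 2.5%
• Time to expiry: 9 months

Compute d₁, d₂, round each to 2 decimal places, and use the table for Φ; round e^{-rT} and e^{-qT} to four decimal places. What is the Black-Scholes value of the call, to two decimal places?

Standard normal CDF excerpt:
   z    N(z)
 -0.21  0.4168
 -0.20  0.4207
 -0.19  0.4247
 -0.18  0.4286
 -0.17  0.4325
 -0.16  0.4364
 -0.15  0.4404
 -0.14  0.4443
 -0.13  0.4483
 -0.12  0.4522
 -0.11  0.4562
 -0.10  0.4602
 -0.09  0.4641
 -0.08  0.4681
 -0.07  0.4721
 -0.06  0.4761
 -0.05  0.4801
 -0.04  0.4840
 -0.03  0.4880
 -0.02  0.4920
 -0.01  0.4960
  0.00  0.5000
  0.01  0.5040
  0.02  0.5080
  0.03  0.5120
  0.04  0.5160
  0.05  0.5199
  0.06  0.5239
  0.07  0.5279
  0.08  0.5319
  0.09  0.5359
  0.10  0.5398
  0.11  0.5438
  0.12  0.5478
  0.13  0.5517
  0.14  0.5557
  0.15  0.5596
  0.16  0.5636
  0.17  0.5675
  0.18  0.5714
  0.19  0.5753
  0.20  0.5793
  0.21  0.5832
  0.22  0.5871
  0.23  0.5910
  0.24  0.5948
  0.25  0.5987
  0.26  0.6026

$60.18

T = 0.75;  σ√T = 0.3897
d₁ = [ln(390/400) + (0.067 − 0.025 + 0.45²/2)·0.75] / 0.3897 = [-0.0253 + 0.1074] / 0.3897 = 0.2107 which rounds to 0.21
d₂ = d₁ − σ√T = 0.2107 − 0.3897 = -0.1790 which rounds to -0.18
e^(−qT) = e^(−0.025·0.75) = 0.9814;  e^(−rT) = e^(−0.067·0.75) = 0.9510
N(d₁) = N(0.21) = 0.5832;  N(d₂) = N(-0.18) = 0.4286
C = 390·0.9814·0.5832 − 400·0.9510·0.4286 = 223.2175 − 163.0394 = 60.1780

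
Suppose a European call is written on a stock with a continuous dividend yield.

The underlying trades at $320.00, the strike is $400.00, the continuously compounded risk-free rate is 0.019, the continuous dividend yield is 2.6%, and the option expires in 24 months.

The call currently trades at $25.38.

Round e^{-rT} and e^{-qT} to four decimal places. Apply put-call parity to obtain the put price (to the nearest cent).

exp(−qT) = exp(−0.026·2) = 0.9493;  exp(−rT) = exp(−0.019·2) = 0.9627
Put-call parity: C − P = S·e^(−qT) − K·e^(−rT) = 320·0.9493 − 400·0.9627 = 303.7760 − 385.0800 = -81.3040
P = C − (C − P) = 25.38 − (-81.3040) = 106.6840

$106.68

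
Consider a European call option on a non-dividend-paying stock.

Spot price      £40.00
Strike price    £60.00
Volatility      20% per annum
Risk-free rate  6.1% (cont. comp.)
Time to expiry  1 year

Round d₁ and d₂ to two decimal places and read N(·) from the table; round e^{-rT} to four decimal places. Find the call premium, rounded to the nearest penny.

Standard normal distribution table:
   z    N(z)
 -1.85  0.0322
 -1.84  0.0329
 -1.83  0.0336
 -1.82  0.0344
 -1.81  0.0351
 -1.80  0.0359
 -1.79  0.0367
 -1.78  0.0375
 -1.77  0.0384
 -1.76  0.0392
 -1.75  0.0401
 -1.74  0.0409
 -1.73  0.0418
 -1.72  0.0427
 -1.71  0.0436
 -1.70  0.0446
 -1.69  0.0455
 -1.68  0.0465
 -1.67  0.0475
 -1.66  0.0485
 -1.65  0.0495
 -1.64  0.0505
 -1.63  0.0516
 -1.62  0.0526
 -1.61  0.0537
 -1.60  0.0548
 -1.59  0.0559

T = 1;  σ√T = 0.2000
ln(S/K) + (r + σ²/2)T = ln(40/60) + (0.061 + 0.2²/2)·1 = -0.4055 + 0.0810 = -0.3245
d₁ = -0.3245 / 0.2000 = -1.6223 → -1.62
d₂ = d₁ − σ√T = -1.6223 − 0.2000 = -1.8223 → -1.82
exp(−rT) = exp(−0.061·1) = 0.9408
C = 40·N(-1.62) − 60·0.9408·N(-1.82) = 40·0.0526 − 60·0.9408·0.0344 = 2.1040 − 1.9418 = 0.1622

£0.16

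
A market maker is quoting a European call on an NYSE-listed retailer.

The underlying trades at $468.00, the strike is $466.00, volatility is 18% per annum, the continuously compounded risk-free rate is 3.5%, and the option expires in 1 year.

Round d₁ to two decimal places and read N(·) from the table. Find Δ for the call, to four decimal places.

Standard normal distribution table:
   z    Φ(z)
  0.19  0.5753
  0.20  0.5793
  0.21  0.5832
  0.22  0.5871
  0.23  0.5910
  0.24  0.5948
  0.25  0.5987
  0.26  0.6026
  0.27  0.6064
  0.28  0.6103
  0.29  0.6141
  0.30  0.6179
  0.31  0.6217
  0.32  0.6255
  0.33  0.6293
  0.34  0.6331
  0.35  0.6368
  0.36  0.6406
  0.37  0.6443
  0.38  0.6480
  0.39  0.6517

0.6217

σ√T = 0.18 × 1.0000 = 0.1800
ln(S/K) + (r + σ²/2)T = ln(468/466) + (0.035 + 0.18²/2)·1 = 0.0043 + 0.0512 = 0.0555
d₁ = 0.0555 / 0.1800 = 0.3082 → 0.31
N(d₁) = N(0.31) = 0.6217
Δ_call = N(d₁) = 0.6217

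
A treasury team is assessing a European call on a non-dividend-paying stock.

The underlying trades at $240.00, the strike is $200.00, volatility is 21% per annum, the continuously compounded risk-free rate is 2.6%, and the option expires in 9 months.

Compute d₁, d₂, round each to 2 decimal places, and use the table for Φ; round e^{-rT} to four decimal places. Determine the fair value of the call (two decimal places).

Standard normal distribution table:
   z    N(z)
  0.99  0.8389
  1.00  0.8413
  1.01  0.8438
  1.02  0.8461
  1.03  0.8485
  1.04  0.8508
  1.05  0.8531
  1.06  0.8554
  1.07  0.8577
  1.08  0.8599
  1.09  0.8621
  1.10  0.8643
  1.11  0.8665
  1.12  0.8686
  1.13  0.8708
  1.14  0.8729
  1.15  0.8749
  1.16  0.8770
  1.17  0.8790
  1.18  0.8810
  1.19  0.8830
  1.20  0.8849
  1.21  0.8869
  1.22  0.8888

$46.42

σ√T = 0.21 × 0.8660 = 0.1819
d₁ = [ln(240/200) + (0.026 + ½·0.21²)·0.75] / (σ√T) = (0.1823 + 0.0360) / 0.1819 = 1.2007 ≈ 1.20
d₂ = 1.2007 − 0.1819 = 1.0188 ≈ 1.02
e^(−rT) = e^(−0.026·0.75) = 0.9807
N(d₁) = N(1.20) = 0.8849;  N(d₂) = N(1.02) = 0.8461
C = 240·0.8849 − 200·0.9807·0.8461 = 212.3760 − 165.9541 = 46.4219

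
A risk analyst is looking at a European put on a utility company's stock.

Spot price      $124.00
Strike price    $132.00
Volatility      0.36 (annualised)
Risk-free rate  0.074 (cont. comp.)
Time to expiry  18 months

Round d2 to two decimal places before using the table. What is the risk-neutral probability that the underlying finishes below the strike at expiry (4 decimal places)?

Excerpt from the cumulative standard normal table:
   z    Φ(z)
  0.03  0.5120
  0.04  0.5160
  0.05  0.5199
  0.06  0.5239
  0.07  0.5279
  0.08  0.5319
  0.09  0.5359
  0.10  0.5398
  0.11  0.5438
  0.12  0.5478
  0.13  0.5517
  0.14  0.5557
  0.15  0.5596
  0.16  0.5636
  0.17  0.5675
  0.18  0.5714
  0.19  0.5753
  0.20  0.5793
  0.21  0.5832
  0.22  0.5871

0.5438

σ√T = 0.36·√1.5 = 0.4409
d₁ = [ln(124/132) + (0.074 + 0.36²/2)·1.5] / 0.4409 = [-0.0625 + 0.2082] / 0.4409 = 0.3304 ≈ 0.33
d₂ = d₁ − σ√T = 0.3304 − 0.4409 = -0.1105 ≈ -0.11
Pr(exercise) under Q = N(−d₂) = N(0.11) = 0.5438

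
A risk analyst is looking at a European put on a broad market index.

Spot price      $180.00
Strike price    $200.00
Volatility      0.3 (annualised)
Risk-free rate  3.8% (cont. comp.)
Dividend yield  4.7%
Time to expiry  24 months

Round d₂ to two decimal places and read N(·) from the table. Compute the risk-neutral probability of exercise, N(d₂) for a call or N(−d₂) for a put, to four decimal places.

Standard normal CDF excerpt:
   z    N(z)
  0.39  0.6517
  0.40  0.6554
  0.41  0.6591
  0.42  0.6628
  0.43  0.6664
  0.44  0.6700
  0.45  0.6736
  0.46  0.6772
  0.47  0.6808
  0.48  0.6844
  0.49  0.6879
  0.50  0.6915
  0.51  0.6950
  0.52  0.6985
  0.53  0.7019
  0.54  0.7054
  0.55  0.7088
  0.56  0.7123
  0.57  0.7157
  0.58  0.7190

σ√T = 0.3·√2 = 0.4243
ln(S/K) + (r − q + σ²/2)T = ln(180/200) + (0.038 − 0.047 + 0.3²/2)·2 = -0.1054 + 0.0720 = -0.0334
d₁ = -0.0334 / 0.4243 = -0.0786 which rounds to -0.08
d₂ = d₁ − σ√T = -0.0786 − 0.4243 = -0.5029 which rounds to -0.50
Risk-neutral Pr[S_T < K] = N(−d₂) = N(0.50) = 0.6915

0.6915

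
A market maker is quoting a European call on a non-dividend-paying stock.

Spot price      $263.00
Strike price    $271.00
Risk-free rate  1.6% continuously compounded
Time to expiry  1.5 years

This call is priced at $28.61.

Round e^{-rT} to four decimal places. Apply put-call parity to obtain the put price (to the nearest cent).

e^(−rT) = e^(−0.016·1.5) = 0.9763
Put-call parity: C − P = S − K·e^(−rT) = 263 − 271·0.9763 = 263 − 264.5773 = -1.5773
P = C − (C − P) = 28.61 − (-1.5773) = 30.1873

$30.19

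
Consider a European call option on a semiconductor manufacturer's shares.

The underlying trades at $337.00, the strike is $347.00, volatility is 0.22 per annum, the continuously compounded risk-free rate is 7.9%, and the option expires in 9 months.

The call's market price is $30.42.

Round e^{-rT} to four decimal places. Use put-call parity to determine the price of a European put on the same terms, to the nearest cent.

exp(−rT) = exp(−0.079·0.75) = 0.9425
Put-call parity: C − P = S − K·e^(−rT) = 337 − 347·0.9425 = 337 − 327.0475 = 9.9525
P = C − (C − P) = 30.42 − (9.9525) = 20.4675

$20.47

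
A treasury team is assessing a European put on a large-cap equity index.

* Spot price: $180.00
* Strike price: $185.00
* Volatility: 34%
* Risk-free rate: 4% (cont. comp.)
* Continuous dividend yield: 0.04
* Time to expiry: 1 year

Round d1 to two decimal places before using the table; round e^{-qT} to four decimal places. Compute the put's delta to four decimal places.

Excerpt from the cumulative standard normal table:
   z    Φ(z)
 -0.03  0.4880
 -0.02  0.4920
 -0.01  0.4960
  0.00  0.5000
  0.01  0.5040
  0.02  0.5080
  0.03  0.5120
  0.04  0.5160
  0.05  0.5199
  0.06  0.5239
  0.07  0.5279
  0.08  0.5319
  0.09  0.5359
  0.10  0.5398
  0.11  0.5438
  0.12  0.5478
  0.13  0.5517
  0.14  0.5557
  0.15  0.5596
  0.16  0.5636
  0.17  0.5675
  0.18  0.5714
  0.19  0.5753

σ√T = 0.34 × 1.0000 = 0.3400
d₁ = [ln(180/185) + (0.04 − 0.04 + 0.34²/2)·1] / 0.3400 = [-0.0274 + 0.0578] / 0.3400 = 0.0894 which rounds to 0.09
N(d₁) = N(0.09) = 0.5359
Δ_put = exp(−qT)·(N(d₁) − 1) = 0.9608·(0.5359 − 1) = -0.4459

-0.4459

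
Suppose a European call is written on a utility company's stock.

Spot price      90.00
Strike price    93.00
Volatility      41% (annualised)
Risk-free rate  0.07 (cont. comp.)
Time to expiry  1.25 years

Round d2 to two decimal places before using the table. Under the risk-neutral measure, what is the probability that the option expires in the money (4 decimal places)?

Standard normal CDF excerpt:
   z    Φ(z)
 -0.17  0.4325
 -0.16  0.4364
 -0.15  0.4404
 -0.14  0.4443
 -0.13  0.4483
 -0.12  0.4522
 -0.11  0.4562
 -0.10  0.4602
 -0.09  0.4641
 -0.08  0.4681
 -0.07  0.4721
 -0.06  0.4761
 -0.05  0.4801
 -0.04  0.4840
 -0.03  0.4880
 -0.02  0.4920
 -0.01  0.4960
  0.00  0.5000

0.4562

σ√T = 0.41·√1.25 = 0.4584
d₁ = [ln(90/93) + (0.07 + ½·0.41²)·1.25] / (σ√T) = (-0.0328 + 0.1926) / 0.4584 = 0.3485 → 0.35
d₂ = 0.3485 − 0.4584 = -0.1098 → -0.11
Pr(exercise) under Q = N(d₂) = 0.4562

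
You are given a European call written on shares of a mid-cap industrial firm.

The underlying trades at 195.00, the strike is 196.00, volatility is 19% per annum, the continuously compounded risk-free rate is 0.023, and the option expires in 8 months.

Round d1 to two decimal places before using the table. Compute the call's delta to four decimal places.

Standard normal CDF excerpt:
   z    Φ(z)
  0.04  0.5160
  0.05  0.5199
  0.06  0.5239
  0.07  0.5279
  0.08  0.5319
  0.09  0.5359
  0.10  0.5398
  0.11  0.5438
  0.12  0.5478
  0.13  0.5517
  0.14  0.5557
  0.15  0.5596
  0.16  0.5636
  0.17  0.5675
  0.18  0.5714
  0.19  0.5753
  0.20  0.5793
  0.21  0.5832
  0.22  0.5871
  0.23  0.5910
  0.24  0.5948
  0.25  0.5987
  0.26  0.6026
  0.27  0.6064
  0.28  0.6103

0.5557

σ√T = 0.19 × 0.8165 = 0.1551
d₁ = [ln(195/196) + (0.023 + ½·0.19²)·0.6667] / (σ√T) = (-0.0051 + 0.0274) / 0.1551 = 0.1434 ⇒ 0.14
N(d₁) = N(0.14) = 0.5557
Δ_call = N(d₁) = 0.5557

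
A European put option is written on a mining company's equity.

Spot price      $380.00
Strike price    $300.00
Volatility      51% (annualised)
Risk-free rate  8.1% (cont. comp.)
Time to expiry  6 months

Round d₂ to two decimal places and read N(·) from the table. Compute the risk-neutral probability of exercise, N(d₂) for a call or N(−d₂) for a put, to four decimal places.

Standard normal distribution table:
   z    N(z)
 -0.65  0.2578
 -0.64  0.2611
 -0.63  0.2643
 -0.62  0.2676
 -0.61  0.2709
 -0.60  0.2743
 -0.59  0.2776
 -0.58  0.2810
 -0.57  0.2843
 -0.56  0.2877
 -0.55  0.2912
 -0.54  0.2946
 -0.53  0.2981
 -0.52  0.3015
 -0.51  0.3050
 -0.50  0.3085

0.2776

T = 0.5;  σ√T = 0.3606
d₁ = [ln(380/300) + (0.081 + 0.51²/2)·0.5] / 0.3606 = [0.2364 + 0.1055] / 0.3606 = 0.9481 → 0.95
d₂ = d₁ − σ√T = 0.9481 − 0.3606 = 0.5875 → 0.59
Pr(exercise) under Q = N(−d₂) = N(-0.59) = 0.2776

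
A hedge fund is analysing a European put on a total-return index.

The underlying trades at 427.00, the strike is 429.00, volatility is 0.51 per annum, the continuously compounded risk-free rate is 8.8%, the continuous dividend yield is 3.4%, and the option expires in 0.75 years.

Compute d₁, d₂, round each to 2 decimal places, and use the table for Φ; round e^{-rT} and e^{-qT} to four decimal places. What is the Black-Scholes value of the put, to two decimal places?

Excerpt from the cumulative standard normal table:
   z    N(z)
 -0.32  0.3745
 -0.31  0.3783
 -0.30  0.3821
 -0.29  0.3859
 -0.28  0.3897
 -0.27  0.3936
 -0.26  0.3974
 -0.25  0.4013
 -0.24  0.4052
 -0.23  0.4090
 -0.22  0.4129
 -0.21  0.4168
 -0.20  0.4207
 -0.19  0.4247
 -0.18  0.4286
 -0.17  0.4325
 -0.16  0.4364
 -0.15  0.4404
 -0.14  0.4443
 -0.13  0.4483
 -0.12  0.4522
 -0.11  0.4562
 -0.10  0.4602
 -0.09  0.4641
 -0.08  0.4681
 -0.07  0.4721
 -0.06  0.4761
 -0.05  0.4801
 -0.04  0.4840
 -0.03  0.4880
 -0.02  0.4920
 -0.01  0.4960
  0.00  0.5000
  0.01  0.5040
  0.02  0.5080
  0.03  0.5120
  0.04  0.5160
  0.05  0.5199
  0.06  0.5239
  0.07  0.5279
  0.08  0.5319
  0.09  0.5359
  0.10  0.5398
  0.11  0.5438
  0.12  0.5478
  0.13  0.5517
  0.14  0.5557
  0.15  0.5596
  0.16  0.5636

σ√T = 0.51 × 0.8660 = 0.4417
d₁ = [ln(427/429) + (0.088 − 0.034 + 0.51²/2)·0.75] / 0.4417 = [-0.0047 + 0.1380] / 0.4417 = 0.3020 which rounds to 0.30
d₂ = d₁ − σ√T = 0.3020 − 0.4417 = -0.1397 which rounds to -0.14
e^(−qT) = e^(−0.034·0.75) = 0.9748;  e^(−rT) = e^(−0.088·0.75) = 0.9361
P = 429·0.9361·N(0.14) − 427·0.9748·N(-0.30) = 429·0.9361·0.5557 − 427·0.9748·0.3821 = 223.1618 − 159.0452 = 64.1167

64.12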